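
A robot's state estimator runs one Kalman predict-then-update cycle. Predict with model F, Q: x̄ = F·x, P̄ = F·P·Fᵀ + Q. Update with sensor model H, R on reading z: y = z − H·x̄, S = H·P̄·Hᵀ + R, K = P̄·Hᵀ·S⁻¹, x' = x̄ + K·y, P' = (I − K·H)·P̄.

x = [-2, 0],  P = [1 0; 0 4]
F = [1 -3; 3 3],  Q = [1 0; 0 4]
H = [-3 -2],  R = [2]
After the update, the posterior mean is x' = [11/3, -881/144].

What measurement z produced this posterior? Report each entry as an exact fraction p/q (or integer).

x̄ = F·x = [-2, -6]
P̄ = F·P·Fᵀ + Q = [38 -33; -33 49]
S = H·P̄·Hᵀ + R = [144]
K = P̄·Hᵀ·S⁻¹ = [-1/3; 1/144]
x' − x̄ = [17/3, -17/144] = K·y
y = (KᵀK)⁻¹·Kᵀ·(x' − x̄) = [-17]
z = y + H·x̄ = [-17] + [18] = [1]

z = [1]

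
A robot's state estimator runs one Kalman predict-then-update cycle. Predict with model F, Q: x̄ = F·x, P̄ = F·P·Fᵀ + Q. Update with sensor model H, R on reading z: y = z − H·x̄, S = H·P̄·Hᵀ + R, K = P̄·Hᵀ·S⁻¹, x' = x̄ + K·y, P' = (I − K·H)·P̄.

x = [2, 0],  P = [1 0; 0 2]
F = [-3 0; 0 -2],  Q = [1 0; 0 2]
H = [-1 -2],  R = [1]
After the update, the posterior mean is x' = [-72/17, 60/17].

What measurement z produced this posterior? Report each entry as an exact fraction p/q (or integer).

x̄ = F·x = [-6, 0]
P̄ = F·P·Fᵀ + Q = [10 0; 0 10]
S = H·P̄·Hᵀ + R = [51]
K = P̄·Hᵀ·S⁻¹ = [-10/51; -20/51]
x' − x̄ = [30/17, 60/17] = K·y
y = (KᵀK)⁻¹·Kᵀ·(x' − x̄) = [-9]
z = y + H·x̄ = [-9] + [6] = [-3]

z = [-3]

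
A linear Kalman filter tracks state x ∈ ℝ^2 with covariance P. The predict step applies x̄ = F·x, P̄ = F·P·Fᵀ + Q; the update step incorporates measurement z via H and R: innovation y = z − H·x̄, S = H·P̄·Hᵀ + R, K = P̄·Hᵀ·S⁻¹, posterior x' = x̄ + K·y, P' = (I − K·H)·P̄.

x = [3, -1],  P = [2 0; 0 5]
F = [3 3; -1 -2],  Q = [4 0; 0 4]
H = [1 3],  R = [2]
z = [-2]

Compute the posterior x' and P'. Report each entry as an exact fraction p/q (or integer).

x' = [727/87, -99/29]
P' = [4148/87 -470/29; -470/29 166/29]

x̄ = F·x = [6, -1]
P̄ = F·P·Fᵀ + Q = [67 -36; -36 26]
y = z − H·x̄ = [-5]
S = H·P̄·Hᵀ + R = [87]
K = P̄·Hᵀ·S⁻¹ = [-41/87; 14/29]
x' = x̄ + K·y = [727/87, -99/29]
P' = (I − K·H)·P̄ = [4148/87 -470/29; -470/29 166/29]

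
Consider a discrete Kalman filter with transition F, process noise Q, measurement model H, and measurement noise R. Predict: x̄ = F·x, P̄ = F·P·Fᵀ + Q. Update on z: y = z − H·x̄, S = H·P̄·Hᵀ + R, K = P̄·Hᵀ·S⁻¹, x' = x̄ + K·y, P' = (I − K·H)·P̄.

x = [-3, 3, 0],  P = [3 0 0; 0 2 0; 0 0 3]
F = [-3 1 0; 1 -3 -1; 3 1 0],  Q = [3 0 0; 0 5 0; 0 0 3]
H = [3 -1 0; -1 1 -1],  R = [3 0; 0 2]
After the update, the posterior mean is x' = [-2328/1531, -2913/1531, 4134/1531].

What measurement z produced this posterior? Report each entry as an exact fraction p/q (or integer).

x̄ = F·x = [12, -12, -6]
P̄ = F·P·Fᵀ + Q = [32 -15 -25; -15 29 3; -25 3 32]
S = H·P̄·Hᵀ + R = [410 -107; -107 69]
K = P̄·Hᵀ·S⁻¹ = [5305/16841 2857/16841; -719/16841 8892/16841; -5810/16841 -9986/16841]
x' − x̄ = [-20700/1531, 15459/1531, 13320/1531] = K·y
y = (KᵀK)⁻¹·Kᵀ·(x' − x̄) = [-51, 15]
z = y + H·x̄ = [-51, 15] + [48, -18] = [-3, -3]

z = [-3, -3]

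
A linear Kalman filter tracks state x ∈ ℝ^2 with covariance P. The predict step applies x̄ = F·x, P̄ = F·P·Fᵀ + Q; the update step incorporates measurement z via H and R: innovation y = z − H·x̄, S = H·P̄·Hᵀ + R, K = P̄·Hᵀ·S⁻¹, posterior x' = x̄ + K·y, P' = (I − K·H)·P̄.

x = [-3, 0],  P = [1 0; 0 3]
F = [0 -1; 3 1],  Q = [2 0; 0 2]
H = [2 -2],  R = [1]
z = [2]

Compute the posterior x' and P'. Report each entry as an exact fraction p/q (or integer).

x̄ = F·x = [0, -9]
P̄ = F·P·Fᵀ + Q = [5 -3; -3 14]
y = z − H·x̄ = [-16]
S = H·P̄·Hᵀ + R = [101]
K = P̄·Hᵀ·S⁻¹ = [16/101; -34/101]
x' = x̄ + K·y = [-256/101, -365/101]
P' = (I − K·H)·P̄ = [249/101 241/101; 241/101 258/101]

x' = [-256/101, -365/101]
P' = [249/101 241/101; 241/101 258/101]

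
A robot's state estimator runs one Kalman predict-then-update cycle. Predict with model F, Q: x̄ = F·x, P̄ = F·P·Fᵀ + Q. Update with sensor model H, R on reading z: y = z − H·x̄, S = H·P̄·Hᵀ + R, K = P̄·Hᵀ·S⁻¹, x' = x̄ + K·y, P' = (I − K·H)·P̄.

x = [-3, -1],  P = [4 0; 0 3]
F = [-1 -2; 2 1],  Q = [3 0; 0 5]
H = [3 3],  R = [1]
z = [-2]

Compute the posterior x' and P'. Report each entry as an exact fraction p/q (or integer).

x̄ = F·x = [5, -7]
P̄ = F·P·Fᵀ + Q = [19 -14; -14 24]
y = z − H·x̄ = [4]
S = H·P̄·Hᵀ + R = [136]
K = P̄·Hᵀ·S⁻¹ = [15/136; 15/68]
x' = x̄ + K·y = [185/34, -104/17]
P' = (I − K·H)·P̄ = [2359/136 -1177/68; -1177/68 591/34]

x' = [185/34, -104/17]
P' = [2359/136 -1177/68; -1177/68 591/34]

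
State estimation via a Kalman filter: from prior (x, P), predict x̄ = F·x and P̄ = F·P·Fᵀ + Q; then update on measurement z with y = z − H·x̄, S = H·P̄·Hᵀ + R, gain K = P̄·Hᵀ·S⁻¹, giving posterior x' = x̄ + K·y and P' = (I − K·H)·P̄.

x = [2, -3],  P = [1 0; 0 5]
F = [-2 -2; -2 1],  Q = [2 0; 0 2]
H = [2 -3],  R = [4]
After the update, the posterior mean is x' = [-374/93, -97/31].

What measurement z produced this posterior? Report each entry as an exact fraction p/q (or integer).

z = [1]

x̄ = F·x = [2, -7]
P̄ = F·P·Fᵀ + Q = [26 -6; -6 11]
S = H·P̄·Hᵀ + R = [279]
K = P̄·Hᵀ·S⁻¹ = [70/279; -5/31]
x' − x̄ = [-560/93, 120/31] = K·y
y = (KᵀK)⁻¹·Kᵀ·(x' − x̄) = [-24]
z = y + H·x̄ = [-24] + [25] = [1]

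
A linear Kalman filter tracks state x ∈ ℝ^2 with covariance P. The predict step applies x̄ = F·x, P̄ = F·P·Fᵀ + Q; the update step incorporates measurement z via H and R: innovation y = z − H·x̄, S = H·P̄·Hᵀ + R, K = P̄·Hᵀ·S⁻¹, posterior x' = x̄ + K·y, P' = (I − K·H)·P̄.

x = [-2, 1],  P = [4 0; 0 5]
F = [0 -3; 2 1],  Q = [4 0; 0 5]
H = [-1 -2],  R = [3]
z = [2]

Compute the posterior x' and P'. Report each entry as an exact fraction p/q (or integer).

x' = [-155/96, -29/96]
P' = [4343/96 -2143/96; -2143/96 1127/96]

x̄ = F·x = [-3, -3]
P̄ = F·P·Fᵀ + Q = [49 -15; -15 26]
y = z − H·x̄ = [-7]
S = H·P̄·Hᵀ + R = [96]
K = P̄·Hᵀ·S⁻¹ = [-19/96; -37/96]
x' = x̄ + K·y = [-155/96, -29/96]
P' = (I − K·H)·P̄ = [4343/96 -2143/96; -2143/96 1127/96]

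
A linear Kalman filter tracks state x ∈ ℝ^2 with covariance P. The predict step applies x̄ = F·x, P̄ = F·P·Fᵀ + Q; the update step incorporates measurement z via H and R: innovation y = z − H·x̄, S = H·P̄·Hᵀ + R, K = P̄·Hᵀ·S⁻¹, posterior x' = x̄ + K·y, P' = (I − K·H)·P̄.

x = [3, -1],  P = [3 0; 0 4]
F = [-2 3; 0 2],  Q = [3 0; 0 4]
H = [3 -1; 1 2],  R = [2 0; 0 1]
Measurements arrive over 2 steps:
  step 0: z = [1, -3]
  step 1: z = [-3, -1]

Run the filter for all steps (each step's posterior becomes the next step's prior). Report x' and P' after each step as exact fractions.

step 0: x' = [-699/3221, -4290/3221], P' = [4098/22547 -396/22547; -396/22547 4924/22547]
step 1: x' = [-33867495/32239717, -2944488/32239717], P' = [5717502/32239717 -543444/32239717; -543444/32239717 6882468/32239717]

step 0: x̄ = F·x = [-9, -2]
step 0: P̄ = F·P·Fᵀ + Q = [51 24; 24 20]
step 0: y = z − H·x̄ = [26, 10]
step 0: S = H·P̄·Hᵀ + R = [337 233; 233 228]
step 0: K = P̄·Hᵀ·S⁻¹ = [6345/22547 3306/22547; -3056/22547 9452/22547]
step 0: x' = x̄ + K·y = [-699/3221, -4290/3221]
step 0: P' = (I − K·H)·P̄ = [4098/22547 -396/22547; -396/22547 4924/22547]
step 1: x̄ = F·x = [-11472/3221, -8580/3221]
step 1: P̄ = F·P·Fᵀ + Q = [133101/22547 31128/22547; 31128/22547 109884/22547]
step 1: y = z − H·x̄ = [16173/3221, 25411/3221]
step 1: S = H·P̄·Hᵀ + R = [1166119/22547 335175/22547; 335175/22547 719696/22547]
step 1: K = P̄·Hᵀ·S⁻¹ = [8847975/32239717 4630614/32239717; -4256400/32239717 13221492/32239717]
step 1: x' = x̄ + K·y = [-33867495/32239717, -2944488/32239717]
step 1: P' = (I − K·H)·P̄ = [5717502/32239717 -543444/32239717; -543444/32239717 6882468/32239717]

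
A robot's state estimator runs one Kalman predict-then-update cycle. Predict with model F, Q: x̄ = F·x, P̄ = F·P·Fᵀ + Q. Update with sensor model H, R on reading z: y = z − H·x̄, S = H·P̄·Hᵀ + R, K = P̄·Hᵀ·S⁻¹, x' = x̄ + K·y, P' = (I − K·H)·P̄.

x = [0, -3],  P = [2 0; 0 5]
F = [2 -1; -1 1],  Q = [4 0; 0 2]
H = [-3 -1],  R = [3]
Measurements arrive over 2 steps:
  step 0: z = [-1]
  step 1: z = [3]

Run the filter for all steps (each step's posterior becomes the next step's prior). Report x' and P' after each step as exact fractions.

step 0: x̄ = F·x = [3, -3]
step 0: P̄ = F·P·Fᵀ + Q = [17 -9; -9 9]
step 0: y = z − H·x̄ = [5]
step 0: S = H·P̄·Hᵀ + R = [111]
step 0: K = P̄·Hᵀ·S⁻¹ = [-14/37; 6/37]
step 0: x' = x̄ + K·y = [41/37, -81/37]
step 0: P' = (I − K·H)·P̄ = [41/37 -81/37; -81/37 225/37]
step 1: x̄ = F·x = [163/37, -122/37]
step 1: P̄ = F·P·Fᵀ + Q = [861/37 -550/37; -550/37 502/37]
step 1: y = z − H·x̄ = [478/37]
step 1: S = H·P̄·Hᵀ + R = [5062/37]
step 1: K = P̄·Hᵀ·S⁻¹ = [-2033/5062; 574/2531]
step 1: x' = x̄ + K·y = [-1982/2531, -930/2531]
step 1: P' = (I − K·H)·P̄ = [6089/5062 -6084/2531; -6084/2531 16530/2531]

step 0: x' = [41/37, -81/37], P' = [41/37 -81/37; -81/37 225/37]
step 1: x' = [-1982/2531, -930/2531], P' = [6089/5062 -6084/2531; -6084/2531 16530/2531]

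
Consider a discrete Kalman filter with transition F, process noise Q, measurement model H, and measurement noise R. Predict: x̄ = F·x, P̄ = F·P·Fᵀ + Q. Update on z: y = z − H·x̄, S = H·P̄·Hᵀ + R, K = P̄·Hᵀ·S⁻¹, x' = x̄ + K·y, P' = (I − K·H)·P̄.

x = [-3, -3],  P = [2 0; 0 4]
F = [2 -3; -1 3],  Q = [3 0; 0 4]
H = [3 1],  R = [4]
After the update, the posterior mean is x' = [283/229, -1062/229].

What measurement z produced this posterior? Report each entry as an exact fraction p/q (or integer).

z = [-1]

x̄ = F·x = [3, -6]
P̄ = F·P·Fᵀ + Q = [47 -40; -40 42]
S = H·P̄·Hᵀ + R = [229]
K = P̄·Hᵀ·S⁻¹ = [101/229; -78/229]
x' − x̄ = [-404/229, 312/229] = K·y
y = (KᵀK)⁻¹·Kᵀ·(x' − x̄) = [-4]
z = y + H·x̄ = [-4] + [3] = [-1]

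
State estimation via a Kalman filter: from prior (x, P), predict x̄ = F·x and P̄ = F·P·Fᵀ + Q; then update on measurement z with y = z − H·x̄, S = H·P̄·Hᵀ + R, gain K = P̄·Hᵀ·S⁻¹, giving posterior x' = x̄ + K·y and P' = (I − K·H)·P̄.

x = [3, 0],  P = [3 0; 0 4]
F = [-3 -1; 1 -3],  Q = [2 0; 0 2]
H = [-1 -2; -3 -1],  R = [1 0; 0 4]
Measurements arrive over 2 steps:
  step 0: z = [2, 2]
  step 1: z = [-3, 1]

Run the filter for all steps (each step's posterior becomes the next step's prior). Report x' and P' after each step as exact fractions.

step 0: x̄ = F·x = [-9, 3]
step 0: P̄ = F·P·Fᵀ + Q = [33 3; 3 41]
step 0: y = z − H·x̄ = [-1, -22]
step 0: S = H·P̄·Hᵀ + R = [210 202; 202 360]
step 0: K = P̄·Hᵀ·S⁻¹ = [1641/8699 -6771/17398; -5125/8699 3335/17398]
step 0: x' = x̄ + K·y = [-5451/8699, -5463/8699]
step 0: P' = (I − K·H)·P̄ = [5745/8699 -3693/8699; -3693/8699 4409/8699]
step 1: x̄ = F·x = [21816/8699, 10938/8699]
step 1: P̄ = F·P·Fᵀ + Q = [51354/8699 -33552/8699; -33552/8699 84982/8699]
step 1: y = z − H·x̄ = [17595/8699, 85085/8699]
step 1: S = H·P̄·Hᵀ + R = [265773/8699 89162/8699; 89162/8699 380652/8699]
step 1: K = P̄·Hᵀ·S⁻¹ = [481095/2678962 -1921635/5357924; -52843/92378 32363/184756]
step 1: x' = x̄ + K·y = [-200727/315172, 19711/10868]
step 1: P' = (I − K·H)·P̄ = [1633527/2678962 -36459/92378; -36459/92378 44651/92378]

step 0: x' = [-5451/8699, -5463/8699], P' = [5745/8699 -3693/8699; -3693/8699 4409/8699]
step 1: x' = [-200727/315172, 19711/10868], P' = [1633527/2678962 -36459/92378; -36459/92378 44651/92378]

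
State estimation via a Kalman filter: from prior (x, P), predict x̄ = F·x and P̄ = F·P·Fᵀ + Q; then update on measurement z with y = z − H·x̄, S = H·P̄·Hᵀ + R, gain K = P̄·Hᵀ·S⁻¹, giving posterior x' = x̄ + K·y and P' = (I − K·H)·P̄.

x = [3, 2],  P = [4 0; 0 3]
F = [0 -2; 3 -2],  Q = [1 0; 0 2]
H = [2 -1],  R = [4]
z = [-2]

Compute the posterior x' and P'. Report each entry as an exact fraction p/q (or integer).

x̄ = F·x = [-4, 5]
P̄ = F·P·Fᵀ + Q = [13 12; 12 50]
y = z − H·x̄ = [11]
S = H·P̄·Hᵀ + R = [58]
K = P̄·Hᵀ·S⁻¹ = [7/29; -13/29]
x' = x̄ + K·y = [-39/29, 2/29]
P' = (I − K·H)·P̄ = [279/29 530/29; 530/29 1112/29]

x' = [-39/29, 2/29]
P' = [279/29 530/29; 530/29 1112/29]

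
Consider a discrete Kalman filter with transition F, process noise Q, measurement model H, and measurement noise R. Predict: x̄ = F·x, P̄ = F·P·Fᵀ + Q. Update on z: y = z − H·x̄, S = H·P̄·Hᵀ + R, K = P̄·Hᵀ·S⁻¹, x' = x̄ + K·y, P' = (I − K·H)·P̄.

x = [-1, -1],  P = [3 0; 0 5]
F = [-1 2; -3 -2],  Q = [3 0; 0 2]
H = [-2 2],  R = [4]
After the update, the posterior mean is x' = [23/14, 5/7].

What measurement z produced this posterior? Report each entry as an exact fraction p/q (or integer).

z = [-2]

x̄ = F·x = [-1, 5]
P̄ = F·P·Fᵀ + Q = [26 -11; -11 49]
S = H·P̄·Hᵀ + R = [392]
K = P̄·Hᵀ·S⁻¹ = [-37/196; 15/49]
x' − x̄ = [37/14, -30/7] = K·y
y = (KᵀK)⁻¹·Kᵀ·(x' − x̄) = [-14]
z = y + H·x̄ = [-14] + [12] = [-2]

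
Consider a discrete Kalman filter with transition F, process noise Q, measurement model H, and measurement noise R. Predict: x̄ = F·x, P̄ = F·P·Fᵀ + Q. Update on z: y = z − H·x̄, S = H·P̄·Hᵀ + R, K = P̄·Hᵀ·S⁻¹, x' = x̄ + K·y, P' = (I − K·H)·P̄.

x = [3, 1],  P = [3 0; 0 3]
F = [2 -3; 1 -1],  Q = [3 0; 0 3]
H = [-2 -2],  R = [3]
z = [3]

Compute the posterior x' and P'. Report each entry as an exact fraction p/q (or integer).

x̄ = F·x = [3, 2]
P̄ = F·P·Fᵀ + Q = [42 15; 15 9]
y = z − H·x̄ = [13]
S = H·P̄·Hᵀ + R = [327]
K = P̄·Hᵀ·S⁻¹ = [-38/109; -16/109]
x' = x̄ + K·y = [-167/109, 10/109]
P' = (I − K·H)·P̄ = [246/109 -189/109; -189/109 213/109]

x' = [-167/109, 10/109]
P' = [246/109 -189/109; -189/109 213/109]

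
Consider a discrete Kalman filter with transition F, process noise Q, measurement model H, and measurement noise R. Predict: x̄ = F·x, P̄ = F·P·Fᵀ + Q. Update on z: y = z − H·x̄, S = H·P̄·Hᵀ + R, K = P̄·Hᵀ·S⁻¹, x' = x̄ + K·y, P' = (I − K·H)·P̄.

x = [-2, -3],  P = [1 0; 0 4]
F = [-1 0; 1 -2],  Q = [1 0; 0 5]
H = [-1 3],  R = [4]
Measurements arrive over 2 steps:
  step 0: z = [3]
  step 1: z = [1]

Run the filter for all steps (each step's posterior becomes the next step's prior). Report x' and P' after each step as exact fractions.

step 0: x' = [13/6, 53/30], P' = [79/42 25/42; 25/42 131/210]
step 1: x' = [-4589/1942, -985/1942], P' = [4951/1942 1477/1942; 1477/1942 1251/1942]

step 0: x̄ = F·x = [2, 4]
step 0: P̄ = F·P·Fᵀ + Q = [2 -1; -1 22]
step 0: y = z − H·x̄ = [-7]
step 0: S = H·P̄·Hᵀ + R = [210]
step 0: K = P̄·Hᵀ·S⁻¹ = [-1/42; 67/210]
step 0: x' = x̄ + K·y = [13/6, 53/30]
step 0: P' = (I − K·H)·P̄ = [79/42 25/42; 25/42 131/210]
step 1: x̄ = F·x = [-13/6, -41/30]
step 1: P̄ = F·P·Fᵀ + Q = [121/42 -29/42; -29/42 1469/210]
step 1: y = z − H·x̄ = [44/15]
step 1: S = H·P̄·Hᵀ + R = [7768/105]
step 1: K = P̄·Hᵀ·S⁻¹ = [-65/971; 569/1942]
step 1: x' = x̄ + K·y = [-4589/1942, -985/1942]
step 1: P' = (I − K·H)·P̄ = [4951/1942 1477/1942; 1477/1942 1251/1942]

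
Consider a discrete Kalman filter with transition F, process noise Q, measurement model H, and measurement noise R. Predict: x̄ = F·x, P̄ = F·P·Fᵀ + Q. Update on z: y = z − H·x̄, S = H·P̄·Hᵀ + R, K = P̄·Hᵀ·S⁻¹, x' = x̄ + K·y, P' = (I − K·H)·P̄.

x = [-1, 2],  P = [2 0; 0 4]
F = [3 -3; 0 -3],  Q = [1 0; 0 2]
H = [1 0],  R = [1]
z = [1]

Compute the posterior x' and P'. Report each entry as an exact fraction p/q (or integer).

x' = [23/28, 3/7]
P' = [55/56 9/14; 9/14 104/7]

x̄ = F·x = [-9, -6]
P̄ = F·P·Fᵀ + Q = [55 36; 36 38]
y = z − H·x̄ = [10]
S = H·P̄·Hᵀ + R = [56]
K = P̄·Hᵀ·S⁻¹ = [55/56; 9/14]
x' = x̄ + K·y = [23/28, 3/7]
P' = (I − K·H)·P̄ = [55/56 9/14; 9/14 104/7]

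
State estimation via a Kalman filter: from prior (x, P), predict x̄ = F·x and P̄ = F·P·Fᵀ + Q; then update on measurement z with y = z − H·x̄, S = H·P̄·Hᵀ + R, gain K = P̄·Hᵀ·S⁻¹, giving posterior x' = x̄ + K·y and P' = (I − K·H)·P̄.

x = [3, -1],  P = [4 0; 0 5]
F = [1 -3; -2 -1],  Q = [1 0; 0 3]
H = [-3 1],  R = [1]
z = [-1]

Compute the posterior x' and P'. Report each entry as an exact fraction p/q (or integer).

x' = [-548/433, -2099/433]
P' = [1201/433 3460/433; 3460/433 10383/433]

x̄ = F·x = [6, -5]
P̄ = F·P·Fᵀ + Q = [50 7; 7 24]
y = z − H·x̄ = [22]
S = H·P̄·Hᵀ + R = [433]
K = P̄·Hᵀ·S⁻¹ = [-143/433; 3/433]
x' = x̄ + K·y = [-548/433, -2099/433]
P' = (I − K·H)·P̄ = [1201/433 3460/433; 3460/433 10383/433]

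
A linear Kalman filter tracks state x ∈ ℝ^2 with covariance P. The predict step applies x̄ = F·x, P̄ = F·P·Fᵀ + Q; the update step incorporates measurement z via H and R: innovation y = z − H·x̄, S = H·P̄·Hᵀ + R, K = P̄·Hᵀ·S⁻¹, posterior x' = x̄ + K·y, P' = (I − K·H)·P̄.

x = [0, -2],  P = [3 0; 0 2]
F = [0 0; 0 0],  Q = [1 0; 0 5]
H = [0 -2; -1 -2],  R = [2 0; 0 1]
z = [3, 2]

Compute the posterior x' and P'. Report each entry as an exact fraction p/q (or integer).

x̄ = F·x = [0, 0]
P̄ = F·P·Fᵀ + Q = [1 0; 0 5]
y = z − H·x̄ = [3, 2]
S = H·P̄·Hᵀ + R = [22 20; 20 22]
K = P̄·Hᵀ·S⁻¹ = [5/21 -11/42; -5/21 -5/21]
x' = x̄ + K·y = [4/21, -25/21]
P' = (I − K·H)·P̄ = [31/42 -5/21; -5/21 5/21]

x' = [4/21, -25/21]
P' = [31/42 -5/21; -5/21 5/21]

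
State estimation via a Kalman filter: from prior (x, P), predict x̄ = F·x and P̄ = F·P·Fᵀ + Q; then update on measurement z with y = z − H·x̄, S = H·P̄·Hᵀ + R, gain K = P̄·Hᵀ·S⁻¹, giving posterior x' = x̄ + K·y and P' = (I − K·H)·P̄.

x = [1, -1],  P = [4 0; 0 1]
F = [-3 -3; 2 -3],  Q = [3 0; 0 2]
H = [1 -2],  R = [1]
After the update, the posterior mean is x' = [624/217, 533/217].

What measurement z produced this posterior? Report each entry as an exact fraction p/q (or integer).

z = [-2]

x̄ = F·x = [0, 5]
P̄ = F·P·Fᵀ + Q = [48 -15; -15 27]
S = H·P̄·Hᵀ + R = [217]
K = P̄·Hᵀ·S⁻¹ = [78/217; -69/217]
x' − x̄ = [624/217, -552/217] = K·y
y = (KᵀK)⁻¹·Kᵀ·(x' − x̄) = [8]
z = y + H·x̄ = [8] + [-10] = [-2]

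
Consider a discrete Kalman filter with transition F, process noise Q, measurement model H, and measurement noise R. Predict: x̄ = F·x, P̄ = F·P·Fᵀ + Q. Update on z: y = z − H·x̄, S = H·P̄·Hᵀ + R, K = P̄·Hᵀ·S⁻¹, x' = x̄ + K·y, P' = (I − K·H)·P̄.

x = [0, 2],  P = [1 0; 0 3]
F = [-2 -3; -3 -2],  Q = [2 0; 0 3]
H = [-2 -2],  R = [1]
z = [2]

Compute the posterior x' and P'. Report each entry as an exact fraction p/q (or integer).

x̄ = F·x = [-6, -4]
P̄ = F·P·Fᵀ + Q = [33 24; 24 24]
y = z − H·x̄ = [-18]
S = H·P̄·Hᵀ + R = [421]
K = P̄·Hᵀ·S⁻¹ = [-114/421; -96/421]
x' = x̄ + K·y = [-474/421, 44/421]
P' = (I − K·H)·P̄ = [897/421 -840/421; -840/421 888/421]

x' = [-474/421, 44/421]
P' = [897/421 -840/421; -840/421 888/421]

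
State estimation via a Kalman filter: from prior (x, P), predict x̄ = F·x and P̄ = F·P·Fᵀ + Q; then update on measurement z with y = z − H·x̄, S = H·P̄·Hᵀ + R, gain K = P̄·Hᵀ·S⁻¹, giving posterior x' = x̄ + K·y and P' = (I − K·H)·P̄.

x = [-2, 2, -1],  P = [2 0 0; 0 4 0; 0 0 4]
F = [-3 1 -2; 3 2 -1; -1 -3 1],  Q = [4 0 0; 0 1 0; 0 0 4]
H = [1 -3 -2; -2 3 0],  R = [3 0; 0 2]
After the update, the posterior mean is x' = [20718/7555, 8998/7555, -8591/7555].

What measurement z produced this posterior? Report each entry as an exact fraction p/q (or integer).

z = [1, -2]

x̄ = F·x = [10, -1, -5]
P̄ = F·P·Fᵀ + Q = [42 -2 -14; -2 39 -34; -14 -34 46]
S = H·P̄·Hᵀ + R = [240 -305; -305 545]
K = P̄·Hᵀ·S⁻¹ = [2794/7555 316/7555; 1822/7555 2697/7555; -990/1511 -3796/7555]
x' − x̄ = [-54832/7555, 16553/7555, 29184/7555] = K·y
y = (KᵀK)⁻¹·Kᵀ·(x' − x̄) = [-22, 21]
z = y + H·x̄ = [-22, 21] + [23, -23] = [1, -2]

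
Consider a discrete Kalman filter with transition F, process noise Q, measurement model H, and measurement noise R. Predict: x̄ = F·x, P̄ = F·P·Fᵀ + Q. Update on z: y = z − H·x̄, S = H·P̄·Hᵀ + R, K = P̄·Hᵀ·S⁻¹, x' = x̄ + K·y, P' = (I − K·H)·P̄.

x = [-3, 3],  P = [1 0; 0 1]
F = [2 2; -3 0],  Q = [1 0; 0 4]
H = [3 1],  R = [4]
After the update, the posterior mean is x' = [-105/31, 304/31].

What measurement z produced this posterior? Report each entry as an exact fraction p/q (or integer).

x̄ = F·x = [0, 9]
P̄ = F·P·Fᵀ + Q = [9 -6; -6 13]
S = H·P̄·Hᵀ + R = [62]
K = P̄·Hᵀ·S⁻¹ = [21/62; -5/62]
x' − x̄ = [-105/31, 25/31] = K·y
y = (KᵀK)⁻¹·Kᵀ·(x' − x̄) = [-10]
z = y + H·x̄ = [-10] + [9] = [-1]

z = [-1]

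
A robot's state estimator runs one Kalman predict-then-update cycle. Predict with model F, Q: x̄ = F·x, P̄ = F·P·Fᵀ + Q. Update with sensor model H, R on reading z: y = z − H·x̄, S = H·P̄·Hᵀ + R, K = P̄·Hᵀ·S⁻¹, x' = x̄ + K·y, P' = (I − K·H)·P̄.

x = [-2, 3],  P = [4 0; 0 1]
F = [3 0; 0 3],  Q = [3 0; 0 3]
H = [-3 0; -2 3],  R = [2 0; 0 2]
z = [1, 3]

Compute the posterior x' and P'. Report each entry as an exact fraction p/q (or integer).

x̄ = F·x = [-6, 9]
P̄ = F·P·Fᵀ + Q = [39 0; 0 12]
y = z − H·x̄ = [-17, -36]
S = H·P̄·Hᵀ + R = [353 234; 234 266]
K = P̄·Hᵀ·S⁻¹ = [-6435/19571 -78/19571; -4212/19571 6354/19571]
x' = x̄ + K·y = [-5223/19571, 18999/19571]
P' = (I − K·H)·P̄ = [4290/19571 2808/19571; 2808/19571 6108/19571]

x' = [-5223/19571, 18999/19571]
P' = [4290/19571 2808/19571; 2808/19571 6108/19571]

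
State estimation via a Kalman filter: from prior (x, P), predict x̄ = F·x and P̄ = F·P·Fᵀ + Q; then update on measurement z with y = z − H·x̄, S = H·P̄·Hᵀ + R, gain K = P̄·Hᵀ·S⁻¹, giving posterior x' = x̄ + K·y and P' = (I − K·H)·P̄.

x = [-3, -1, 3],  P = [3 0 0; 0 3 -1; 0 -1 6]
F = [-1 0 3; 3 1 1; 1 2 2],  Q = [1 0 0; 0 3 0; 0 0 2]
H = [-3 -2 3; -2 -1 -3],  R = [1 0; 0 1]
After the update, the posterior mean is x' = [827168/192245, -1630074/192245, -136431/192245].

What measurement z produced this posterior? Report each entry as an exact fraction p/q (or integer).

z = [2, 2]

x̄ = F·x = [12, -7, 1]
P̄ = F·P·Fᵀ + Q = [58 6 27; 6 37 23; 27 23 33]
S = H·P̄·Hᵀ + R = [278 317; 317 1053]
K = P̄·Hᵀ·S⁻¹ = [-46214/192245 -23149/192245; 13187/192245 -25513/192245; 26308/192245 -40052/192245]
x' − x̄ = [-1479772/192245, -284359/192245, -328676/192245] = K·y
y = (KᵀK)⁻¹·Kᵀ·(x' − x̄) = [21, 22]
z = y + H·x̄ = [21, 22] + [-19, -20] = [2, 2]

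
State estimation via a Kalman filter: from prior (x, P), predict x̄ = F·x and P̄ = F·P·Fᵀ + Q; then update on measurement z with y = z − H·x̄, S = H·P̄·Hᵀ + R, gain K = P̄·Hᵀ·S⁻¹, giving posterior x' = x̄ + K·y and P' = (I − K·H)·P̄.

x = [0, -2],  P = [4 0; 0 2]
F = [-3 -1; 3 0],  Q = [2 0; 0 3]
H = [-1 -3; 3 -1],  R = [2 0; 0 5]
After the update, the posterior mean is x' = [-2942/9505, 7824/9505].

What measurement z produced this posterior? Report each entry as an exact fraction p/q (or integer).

z = [-2, -2]

x̄ = F·x = [2, 0]
P̄ = F·P·Fᵀ + Q = [40 -36; -36 39]
S = H·P̄·Hᵀ + R = [177 285; 285 620]
K = P̄·Hᵀ·S⁻¹ = [-460/5703 2744/9505; -555/1901 -978/9505]
x' − x̄ = [-21952/9505, 7824/9505] = K·y
y = (KᵀK)⁻¹·Kᵀ·(x' − x̄) = [0, -8]
z = y + H·x̄ = [0, -8] + [-2, 6] = [-2, -2]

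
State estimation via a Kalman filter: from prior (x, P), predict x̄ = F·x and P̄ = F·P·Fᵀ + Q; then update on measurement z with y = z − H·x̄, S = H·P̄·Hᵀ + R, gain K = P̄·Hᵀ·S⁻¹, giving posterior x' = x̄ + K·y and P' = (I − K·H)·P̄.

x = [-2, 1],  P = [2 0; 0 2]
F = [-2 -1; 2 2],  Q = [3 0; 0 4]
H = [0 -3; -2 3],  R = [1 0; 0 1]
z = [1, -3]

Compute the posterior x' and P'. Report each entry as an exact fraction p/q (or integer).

x' = [5109/4733, -1450/4733]
P' = [2101/4733 684/4733; 684/4733 484/4733]

x̄ = F·x = [3, -2]
P̄ = F·P·Fᵀ + Q = [13 -12; -12 20]
y = z − H·x̄ = [-5, 9]
S = H·P̄·Hᵀ + R = [181 -252; -252 377]
K = P̄·Hᵀ·S⁻¹ = [-2052/4733 -2150/4733; -1452/4733 84/4733]
x' = x̄ + K·y = [5109/4733, -1450/4733]
P' = (I − K·H)·P̄ = [2101/4733 684/4733; 684/4733 484/4733]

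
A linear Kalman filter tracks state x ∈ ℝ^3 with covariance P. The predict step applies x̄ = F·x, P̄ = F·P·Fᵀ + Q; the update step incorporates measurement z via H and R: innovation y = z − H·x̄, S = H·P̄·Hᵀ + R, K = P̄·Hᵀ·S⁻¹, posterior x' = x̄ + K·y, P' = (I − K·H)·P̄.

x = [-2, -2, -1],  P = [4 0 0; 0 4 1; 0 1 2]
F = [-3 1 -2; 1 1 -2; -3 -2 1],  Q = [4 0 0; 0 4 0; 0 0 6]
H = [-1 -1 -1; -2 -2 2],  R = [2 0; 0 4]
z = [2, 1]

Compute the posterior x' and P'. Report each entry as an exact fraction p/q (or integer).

x̄ = F·x = [6, -2, 9]
P̄ = F·P·Fᵀ + Q = [48 -4 29; -4 16 -19; 29 -19 56]
y = z − H·x̄ = [15, -9]
S = H·P̄·Hᵀ + R = [134 0; 0 372]
K = P̄·Hᵀ·S⁻¹ = [-73/134 -5/62; 7/134 -1/6; -33/67 23/93]
x' = x̄ + K·y = [-3003/2077, 19/67, -1275/2077]
P' = (I − K·H)·P̄ = [24143/4154 -695/134 964/2077; -695/134 2131/402 -44/201; 964/2077 -44/201 4610/6231]

x' = [-3003/2077, 19/67, -1275/2077]
P' = [24143/4154 -695/134 964/2077; -695/134 2131/402 -44/201; 964/2077 -44/201 4610/6231]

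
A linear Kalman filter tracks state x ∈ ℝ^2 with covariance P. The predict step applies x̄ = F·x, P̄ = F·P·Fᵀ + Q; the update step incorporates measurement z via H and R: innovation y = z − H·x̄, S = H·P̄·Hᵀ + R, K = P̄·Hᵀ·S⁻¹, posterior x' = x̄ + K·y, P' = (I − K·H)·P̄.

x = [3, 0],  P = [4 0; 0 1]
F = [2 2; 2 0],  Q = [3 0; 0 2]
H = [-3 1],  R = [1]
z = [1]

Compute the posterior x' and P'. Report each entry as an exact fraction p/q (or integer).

x' = [7/10, 3]
P' = [181/130 49/13; 49/13 144/13]

x̄ = F·x = [6, 6]
P̄ = F·P·Fᵀ + Q = [23 16; 16 18]
y = z − H·x̄ = [13]
S = H·P̄·Hᵀ + R = [130]
K = P̄·Hᵀ·S⁻¹ = [-53/130; -3/13]
x' = x̄ + K·y = [7/10, 3]
P' = (I − K·H)·P̄ = [181/130 49/13; 49/13 144/13]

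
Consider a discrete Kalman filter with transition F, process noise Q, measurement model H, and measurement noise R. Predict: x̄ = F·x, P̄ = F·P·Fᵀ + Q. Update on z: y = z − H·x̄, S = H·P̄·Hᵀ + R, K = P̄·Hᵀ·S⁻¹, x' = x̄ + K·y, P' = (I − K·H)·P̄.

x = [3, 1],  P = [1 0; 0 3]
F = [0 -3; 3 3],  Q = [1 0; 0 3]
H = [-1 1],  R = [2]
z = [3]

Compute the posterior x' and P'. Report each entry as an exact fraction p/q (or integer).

x̄ = F·x = [-3, 12]
P̄ = F·P·Fᵀ + Q = [28 -27; -27 39]
y = z − H·x̄ = [-12]
S = H·P̄·Hᵀ + R = [123]
K = P̄·Hᵀ·S⁻¹ = [-55/123; 22/41]
x' = x̄ + K·y = [97/41, 228/41]
P' = (I − K·H)·P̄ = [419/123 103/41; 103/41 147/41]

x' = [97/41, 228/41]
P' = [419/123 103/41; 103/41 147/41]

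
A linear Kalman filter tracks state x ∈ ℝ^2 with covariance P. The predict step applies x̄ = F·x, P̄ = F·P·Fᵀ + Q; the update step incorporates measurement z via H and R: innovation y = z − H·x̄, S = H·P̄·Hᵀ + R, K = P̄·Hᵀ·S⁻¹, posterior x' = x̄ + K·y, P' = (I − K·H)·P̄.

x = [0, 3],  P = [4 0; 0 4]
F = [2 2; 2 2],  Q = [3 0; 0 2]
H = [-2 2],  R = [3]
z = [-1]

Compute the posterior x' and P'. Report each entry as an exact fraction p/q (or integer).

x̄ = F·x = [6, 6]
P̄ = F·P·Fᵀ + Q = [35 32; 32 34]
y = z − H·x̄ = [-1]
S = H·P̄·Hᵀ + R = [23]
K = P̄·Hᵀ·S⁻¹ = [-6/23; 4/23]
x' = x̄ + K·y = [144/23, 134/23]
P' = (I − K·H)·P̄ = [769/23 760/23; 760/23 766/23]

x' = [144/23, 134/23]
P' = [769/23 760/23; 760/23 766/23]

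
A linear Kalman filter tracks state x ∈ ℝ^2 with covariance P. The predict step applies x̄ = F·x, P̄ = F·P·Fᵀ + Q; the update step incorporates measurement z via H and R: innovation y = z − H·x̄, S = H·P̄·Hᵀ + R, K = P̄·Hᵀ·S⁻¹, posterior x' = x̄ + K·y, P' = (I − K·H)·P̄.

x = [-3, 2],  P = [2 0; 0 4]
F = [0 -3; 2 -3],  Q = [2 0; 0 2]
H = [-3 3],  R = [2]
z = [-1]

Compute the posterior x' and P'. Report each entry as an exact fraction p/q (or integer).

x̄ = F·x = [-6, -12]
P̄ = F·P·Fᵀ + Q = [38 36; 36 46]
y = z − H·x̄ = [17]
S = H·P̄·Hᵀ + R = [110]
K = P̄·Hᵀ·S⁻¹ = [-3/55; 3/11]
x' = x̄ + K·y = [-381/55, -81/11]
P' = (I − K·H)·P̄ = [2072/55 414/11; 414/11 416/11]

x' = [-381/55, -81/11]
P' = [2072/55 414/11; 414/11 416/11]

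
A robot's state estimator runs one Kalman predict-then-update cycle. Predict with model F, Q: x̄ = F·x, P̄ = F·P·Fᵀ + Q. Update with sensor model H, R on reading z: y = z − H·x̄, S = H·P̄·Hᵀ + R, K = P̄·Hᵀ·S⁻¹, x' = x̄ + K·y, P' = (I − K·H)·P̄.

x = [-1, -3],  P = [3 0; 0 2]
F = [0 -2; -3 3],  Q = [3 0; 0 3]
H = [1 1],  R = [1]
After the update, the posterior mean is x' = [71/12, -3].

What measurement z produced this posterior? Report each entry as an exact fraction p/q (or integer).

z = [3]

x̄ = F·x = [6, -6]
P̄ = F·P·Fᵀ + Q = [11 -12; -12 48]
S = H·P̄·Hᵀ + R = [36]
K = P̄·Hᵀ·S⁻¹ = [-1/36; 1]
x' − x̄ = [-1/12, 3] = K·y
y = (KᵀK)⁻¹·Kᵀ·(x' − x̄) = [3]
z = y + H·x̄ = [3] + [0] = [3]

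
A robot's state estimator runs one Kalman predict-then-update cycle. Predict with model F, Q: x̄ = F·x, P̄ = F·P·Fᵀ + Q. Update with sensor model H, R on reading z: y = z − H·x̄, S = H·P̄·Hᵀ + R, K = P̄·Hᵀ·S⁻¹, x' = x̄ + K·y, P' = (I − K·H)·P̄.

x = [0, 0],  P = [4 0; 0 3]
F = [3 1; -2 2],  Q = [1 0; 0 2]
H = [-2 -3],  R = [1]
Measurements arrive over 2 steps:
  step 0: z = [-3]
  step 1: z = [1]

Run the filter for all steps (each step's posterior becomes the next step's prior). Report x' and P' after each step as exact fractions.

step 0: x̄ = F·x = [0, 0]
step 0: P̄ = F·P·Fᵀ + Q = [40 -18; -18 30]
step 0: y = z − H·x̄ = [-3]
step 0: S = H·P̄·Hᵀ + R = [215]
step 0: K = P̄·Hᵀ·S⁻¹ = [-26/215; -54/215]
step 0: x' = x̄ + K·y = [78/215, 162/215]
step 0: P' = (I − K·H)·P̄ = [7924/215 -5274/215; -5274/215 3534/215]
step 1: x̄ = F·x = [396/215, 168/215]
step 1: P̄ = F·P·Fᵀ + Q = [43421/215 -61572/215; -61572/215 88454/215]
step 1: y = z − H·x̄ = [1511/215]
step 1: S = H·P̄·Hᵀ + R = [231121/215]
step 1: K = P̄·Hᵀ·S⁻¹ = [97874/231121; -142218/231121]
step 1: x' = x̄ + K·y = [1113542/231121, -818898/231121]
step 1: P' = (I − K·H)·P̄ = [2121791/231121 -1447152/231121; -1447152/231121 1012174/231121]

step 0: x' = [78/215, 162/215], P' = [7924/215 -5274/215; -5274/215 3534/215]
step 1: x' = [1113542/231121, -818898/231121], P' = [2121791/231121 -1447152/231121; -1447152/231121 1012174/231121]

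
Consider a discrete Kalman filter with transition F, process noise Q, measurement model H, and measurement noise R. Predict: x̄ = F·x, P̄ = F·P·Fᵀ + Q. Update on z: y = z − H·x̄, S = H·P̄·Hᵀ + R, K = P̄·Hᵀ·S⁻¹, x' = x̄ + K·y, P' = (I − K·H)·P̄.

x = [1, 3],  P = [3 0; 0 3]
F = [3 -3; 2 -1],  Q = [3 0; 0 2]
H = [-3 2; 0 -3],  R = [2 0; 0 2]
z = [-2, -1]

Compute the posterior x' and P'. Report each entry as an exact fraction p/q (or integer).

x' = [4299/5066, 1939/5066]
P' = [1617/5066 747/5066; 747/5066 1097/5066]

x̄ = F·x = [-6, -1]
P̄ = F·P·Fᵀ + Q = [57 27; 27 17]
y = z − H·x̄ = [-18, -4]
S = H·P̄·Hᵀ + R = [259 141; 141 155]
K = P̄·Hᵀ·S⁻¹ = [-3357/10132 -2241/10132; -47/10132 -3291/10132]
x' = x̄ + K·y = [4299/5066, 1939/5066]
P' = (I − K·H)·P̄ = [1617/5066 747/5066; 747/5066 1097/5066]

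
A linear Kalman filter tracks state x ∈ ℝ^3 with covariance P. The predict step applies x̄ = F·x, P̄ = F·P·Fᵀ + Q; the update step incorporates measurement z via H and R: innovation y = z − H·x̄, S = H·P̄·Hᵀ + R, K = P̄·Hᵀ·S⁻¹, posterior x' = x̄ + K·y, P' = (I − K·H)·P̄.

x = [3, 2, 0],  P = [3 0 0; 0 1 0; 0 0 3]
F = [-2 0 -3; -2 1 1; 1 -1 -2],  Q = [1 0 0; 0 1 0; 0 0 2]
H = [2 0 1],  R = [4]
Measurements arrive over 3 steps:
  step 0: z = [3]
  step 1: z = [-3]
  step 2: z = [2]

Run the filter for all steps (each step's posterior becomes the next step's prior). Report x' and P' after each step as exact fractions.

step 0: x̄ = F·x = [-6, -4, 1]
step 0: P̄ = F·P·Fᵀ + Q = [40 3 12; 3 17 -13; 12 -13 18]
step 0: y = z − H·x̄ = [14]
step 0: S = H·P̄·Hᵀ + R = [230]
step 0: K = P̄·Hᵀ·S⁻¹ = [2/5; -7/230; 21/115]
step 0: x' = x̄ + K·y = [-2/5, -509/115, 409/115]
step 0: P' = (I − K·H)·P̄ = [16/5 29/5 -24/5; 29/5 3861/230 -1348/115; -24/5 -1348/115 1188/115]
step 1: x̄ = F·x = [-227/23, -8/115, -71/23]
step 1: P̄ = F·P·Fᵀ + Q = [1131/23 -318/23 626/23; -318/23 3099/230 -703/46; 626/23 -703/46 1105/46]
step 1: y = z − H·x̄ = [456/23]
step 1: S = H·P̄·Hᵀ + R = [15345/46]
step 1: K = P̄·Hᵀ·S⁻¹ = [5776/15345; -395/3069; 401/1705]
step 1: x' = x̄ + K·y = [-12311/5115, -13408/5115, 2687/1705]
step 1: P' = (I − K·H)·P̄ = [29309/15345 7166/3069 -3946/1705; 7166/3069 121961/15345 -1768/341; -3946/1705 -1768/341 9496/1705]
step 2: x̄ = F·x = [439/5115, 1285/341, -3005/1023]
step 2: P̄ = F·P·Fᵀ + Q = [475589/15345 -12688/1705 251632/15345; -12688/1705 19958/1705 -20323/1705; 251632/15345 -20323/1705 275972/15345]
step 2: y = z − H·x̄ = [24377/5115]
step 2: S = H·P̄·Hᵀ + R = [3246236/15345]
step 2: K = P̄·Hᵀ·S⁻¹ = [85915/231874; -411291/3246236; 194809/811559]
step 2: x' = x̄ + K·y = [2146767/1159370, 51363791/16231180, -7277434/4057795]
step 2: P' = (I − K·H)·P̄ = [1130222/579685 2886253/1159370 -1401294/579685; 2886253/1159370 134876219/16231180 -22260226/4057795; -1401294/579685 -22260226/4057795 23514296/4057795]

step 0: x' = [-2/5, -509/115, 409/115], P' = [16/5 29/5 -24/5; 29/5 3861/230 -1348/115; -24/5 -1348/115 1188/115]
step 1: x' = [-12311/5115, -13408/5115, 2687/1705], P' = [29309/15345 7166/3069 -3946/1705; 7166/3069 121961/15345 -1768/341; -3946/1705 -1768/341 9496/1705]
step 2: x' = [2146767/1159370, 51363791/16231180, -7277434/4057795], P' = [1130222/579685 2886253/1159370 -1401294/579685; 2886253/1159370 134876219/16231180 -22260226/4057795; -1401294/579685 -22260226/4057795 23514296/4057795]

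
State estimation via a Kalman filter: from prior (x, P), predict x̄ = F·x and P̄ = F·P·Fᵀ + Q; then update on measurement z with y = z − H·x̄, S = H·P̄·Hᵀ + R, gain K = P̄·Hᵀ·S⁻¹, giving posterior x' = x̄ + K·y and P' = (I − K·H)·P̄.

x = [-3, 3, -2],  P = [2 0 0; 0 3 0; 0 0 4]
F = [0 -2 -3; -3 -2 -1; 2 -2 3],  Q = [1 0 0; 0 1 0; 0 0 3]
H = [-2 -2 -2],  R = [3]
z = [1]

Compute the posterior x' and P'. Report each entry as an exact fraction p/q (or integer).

x̄ = F·x = [0, 5, -18]
P̄ = F·P·Fᵀ + Q = [49 24 -24; 24 35 -12; -24 -12 59]
y = z − H·x̄ = [-25]
S = H·P̄·Hᵀ + R = [479]
K = P̄·Hᵀ·S⁻¹ = [-98/479; -94/479; -46/479]
x' = x̄ + K·y = [2450/479, 4745/479, -7472/479]
P' = (I − K·H)·P̄ = [13867/479 2284/479 -16004/479; 2284/479 7929/479 -10072/479; -16004/479 -10072/479 26145/479]

x' = [2450/479, 4745/479, -7472/479]
P' = [13867/479 2284/479 -16004/479; 2284/479 7929/479 -10072/479; -16004/479 -10072/479 26145/479]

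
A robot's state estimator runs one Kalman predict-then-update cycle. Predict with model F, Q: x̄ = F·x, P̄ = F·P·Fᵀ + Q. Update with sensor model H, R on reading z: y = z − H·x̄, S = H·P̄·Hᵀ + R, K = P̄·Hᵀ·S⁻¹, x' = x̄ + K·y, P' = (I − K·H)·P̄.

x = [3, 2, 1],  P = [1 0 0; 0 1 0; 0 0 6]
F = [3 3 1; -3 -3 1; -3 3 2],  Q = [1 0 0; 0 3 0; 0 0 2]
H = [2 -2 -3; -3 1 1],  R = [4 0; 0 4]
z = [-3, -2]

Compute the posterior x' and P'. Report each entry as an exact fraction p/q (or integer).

x' = [3313/2052, -121/2052, 172/81]
P' = [601/684 539/684 7/27; 539/684 4477/684 -100/27; 7/27 -100/27 253/81]

x̄ = F·x = [16, -14, -1]
P̄ = F·P·Fᵀ + Q = [25 -12 12; -12 27 12; 12 12 44]
y = z − H·x̄ = [-66, 61]
S = H·P̄·Hᵀ + R = [704 -360; -360 324]
K = P̄·Hᵀ·S⁻¹ = [-17/114 -815/2052; -23/228 245/2052; -13/36 -55/162]
x' = x̄ + K·y = [3313/2052, -121/2052, 172/81]
P' = (I − K·H)·P̄ = [601/684 539/684 7/27; 539/684 4477/684 -100/27; 7/27 -100/27 253/81]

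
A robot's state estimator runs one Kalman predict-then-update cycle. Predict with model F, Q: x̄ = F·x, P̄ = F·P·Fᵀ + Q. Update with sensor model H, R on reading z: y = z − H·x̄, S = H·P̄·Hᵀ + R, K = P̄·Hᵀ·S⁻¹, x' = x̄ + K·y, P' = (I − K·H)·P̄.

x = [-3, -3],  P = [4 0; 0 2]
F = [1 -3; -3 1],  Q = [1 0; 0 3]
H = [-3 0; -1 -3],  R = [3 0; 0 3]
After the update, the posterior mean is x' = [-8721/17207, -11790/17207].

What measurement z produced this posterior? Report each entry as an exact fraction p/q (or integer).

z = [2, 3]

x̄ = F·x = [6, 6]
P̄ = F·P·Fᵀ + Q = [23 -18; -18 41]
S = H·P̄·Hᵀ + R = [210 -93; -93 287]
K = P̄·Hᵀ·S⁻¹ = [-5640/17207 31/17207; 1911/17207 -5676/17207]
x' − x̄ = [-111963/17207, -115032/17207] = K·y
y = (KᵀK)⁻¹·Kᵀ·(x' − x̄) = [20, 27]
z = y + H·x̄ = [20, 27] + [-18, -24] = [2, 3]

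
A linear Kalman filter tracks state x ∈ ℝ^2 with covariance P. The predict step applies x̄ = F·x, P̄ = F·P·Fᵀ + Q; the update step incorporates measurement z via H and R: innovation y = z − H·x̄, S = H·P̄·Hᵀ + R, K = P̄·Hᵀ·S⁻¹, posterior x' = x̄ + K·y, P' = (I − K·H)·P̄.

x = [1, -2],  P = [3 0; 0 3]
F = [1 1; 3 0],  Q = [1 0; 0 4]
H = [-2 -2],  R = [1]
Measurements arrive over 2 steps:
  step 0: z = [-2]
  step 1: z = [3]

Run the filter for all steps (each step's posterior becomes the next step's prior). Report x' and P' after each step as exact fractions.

step 0: x' = [-289/225, 103/45], P' = [551/225 -107/45; -107/45 23/9]
step 1: x' = [27056/25169, -65113/25169], P' = [29509/25169 -29180/25169; -29180/25169 35087/25169]

step 0: x̄ = F·x = [-1, 3]
step 0: P̄ = F·P·Fᵀ + Q = [7 9; 9 31]
step 0: y = z − H·x̄ = [2]
step 0: S = H·P̄·Hᵀ + R = [225]
step 0: K = P̄·Hᵀ·S⁻¹ = [-32/225; -16/45]
step 0: x' = x̄ + K·y = [-289/225, 103/45]
step 0: P' = (I − K·H)·P̄ = [551/225 -107/45; -107/45 23/9]
step 1: x̄ = F·x = [226/225, -289/75]
step 1: P̄ = F·P·Fᵀ + Q = [281/225 16/75; 16/75 651/25]
step 1: y = z − H·x̄ = [-607/225]
step 1: S = H·P̄·Hᵀ + R = [25169/225]
step 1: K = P̄·Hᵀ·S⁻¹ = [-658/25169; -11814/25169]
step 1: x' = x̄ + K·y = [27056/25169, -65113/25169]
step 1: P' = (I − K·H)·P̄ = [29509/25169 -29180/25169; -29180/25169 35087/25169]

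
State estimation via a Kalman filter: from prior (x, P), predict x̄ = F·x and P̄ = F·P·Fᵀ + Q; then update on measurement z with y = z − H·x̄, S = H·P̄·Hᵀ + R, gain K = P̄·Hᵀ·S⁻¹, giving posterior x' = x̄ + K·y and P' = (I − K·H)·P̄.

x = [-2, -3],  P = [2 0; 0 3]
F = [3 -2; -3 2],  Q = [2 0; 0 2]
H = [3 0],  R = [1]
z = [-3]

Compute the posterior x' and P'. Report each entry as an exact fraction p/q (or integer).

x' = [-288/289, 270/289]
P' = [32/289 -30/289; -30/289 1148/289]

x̄ = F·x = [0, 0]
P̄ = F·P·Fᵀ + Q = [32 -30; -30 32]
y = z − H·x̄ = [-3]
S = H·P̄·Hᵀ + R = [289]
K = P̄·Hᵀ·S⁻¹ = [96/289; -90/289]
x' = x̄ + K·y = [-288/289, 270/289]
P' = (I − K·H)·P̄ = [32/289 -30/289; -30/289 1148/289]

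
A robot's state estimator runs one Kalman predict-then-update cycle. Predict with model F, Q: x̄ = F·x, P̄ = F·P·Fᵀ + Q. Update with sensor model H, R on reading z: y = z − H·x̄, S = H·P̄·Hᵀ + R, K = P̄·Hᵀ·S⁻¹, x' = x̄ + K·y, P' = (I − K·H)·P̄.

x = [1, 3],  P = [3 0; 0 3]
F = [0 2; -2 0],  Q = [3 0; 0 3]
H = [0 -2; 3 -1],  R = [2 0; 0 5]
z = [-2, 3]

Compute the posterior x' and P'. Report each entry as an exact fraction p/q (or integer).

x' = [1293/871, 829/871]
P' = [510/871 135/871; 135/871 420/871]

x̄ = F·x = [6, -2]
P̄ = F·P·Fᵀ + Q = [15 0; 0 15]
y = z − H·x̄ = [-6, -17]
S = H·P̄·Hᵀ + R = [62 30; 30 155]
K = P̄·Hᵀ·S⁻¹ = [-135/871 279/871; -420/871 -3/871]
x' = x̄ + K·y = [1293/871, 829/871]
P' = (I − K·H)·P̄ = [510/871 135/871; 135/871 420/871]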